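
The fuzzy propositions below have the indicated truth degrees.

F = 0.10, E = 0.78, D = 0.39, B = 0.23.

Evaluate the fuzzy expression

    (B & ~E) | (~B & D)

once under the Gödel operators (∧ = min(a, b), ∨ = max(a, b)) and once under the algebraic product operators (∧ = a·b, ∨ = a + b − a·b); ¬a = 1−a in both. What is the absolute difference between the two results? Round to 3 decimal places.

Under Gödel:
  ~E = 1 − 0.78 = 0.22
  B & ~E = min(a, b) on (0.23, 0.22) = 0.22
  ~B = 1 − 0.23 = 0.77
  ~B & D = min(a, b) on (0.77, 0.39) = 0.39
  (B & ~E) | (~B & D) = max(a, b) on (0.22, 0.39) = 0.39
  → value = 0.3900
Under algebraic product:
  ~E = 1 − 0.7800 = 0.2200
  B & ~E = a·b on (0.2300, 0.2200) = 0.0506
  ~B = 1 − 0.2300 = 0.7700
  ~B & D = a·b on (0.7700, 0.3900) = 0.3003
  (B & ~E) | (~B & D) = a + b − a·b on (0.0506, 0.3003) = 0.3357
  → value = 0.3357
|0.3900 − 0.3357| = 0.054

0.054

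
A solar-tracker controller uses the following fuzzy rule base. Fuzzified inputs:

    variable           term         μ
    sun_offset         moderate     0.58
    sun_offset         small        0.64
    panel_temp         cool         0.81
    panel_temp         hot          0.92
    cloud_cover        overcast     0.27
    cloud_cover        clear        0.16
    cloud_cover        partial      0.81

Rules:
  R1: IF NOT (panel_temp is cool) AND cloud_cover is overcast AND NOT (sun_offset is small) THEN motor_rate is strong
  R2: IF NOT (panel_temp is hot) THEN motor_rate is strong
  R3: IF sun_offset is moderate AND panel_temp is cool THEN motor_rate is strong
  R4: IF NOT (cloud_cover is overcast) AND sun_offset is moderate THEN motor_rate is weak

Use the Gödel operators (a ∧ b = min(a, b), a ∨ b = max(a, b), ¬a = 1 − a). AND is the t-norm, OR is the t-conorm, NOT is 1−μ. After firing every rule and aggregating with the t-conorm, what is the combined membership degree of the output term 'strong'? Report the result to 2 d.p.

R1: ¬cool=1−0.81=0.19, overcast=0.27, ¬small=1−0.64=0.36; AND[min(a, b)] → w = 0.19
R2: ¬hot=1−0.92=0.08 → w = 0.08
R3: moderate=0.58, cool=0.81; AND[min(a, b)] → w = 0.58
R4: ¬overcast=1−0.27=0.73, moderate=0.58; AND[min(a, b)] → w = 0.58
Rules with consequent 'strong': {R1, R2, R3} → strengths 0.19, 0.08, 0.58
Aggregate via t-conorm [max(a, b)]: 0.58

0.58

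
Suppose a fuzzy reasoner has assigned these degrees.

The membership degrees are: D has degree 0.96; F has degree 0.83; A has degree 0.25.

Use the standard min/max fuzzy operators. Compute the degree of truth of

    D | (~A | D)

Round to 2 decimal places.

0.96

~A = 1 − 0.25 = 0.75
~A | D = max(a, b) on (0.75, 0.96) = 0.96
D | (~A | D) = max(a, b) on (0.96, 0.96) = 0.96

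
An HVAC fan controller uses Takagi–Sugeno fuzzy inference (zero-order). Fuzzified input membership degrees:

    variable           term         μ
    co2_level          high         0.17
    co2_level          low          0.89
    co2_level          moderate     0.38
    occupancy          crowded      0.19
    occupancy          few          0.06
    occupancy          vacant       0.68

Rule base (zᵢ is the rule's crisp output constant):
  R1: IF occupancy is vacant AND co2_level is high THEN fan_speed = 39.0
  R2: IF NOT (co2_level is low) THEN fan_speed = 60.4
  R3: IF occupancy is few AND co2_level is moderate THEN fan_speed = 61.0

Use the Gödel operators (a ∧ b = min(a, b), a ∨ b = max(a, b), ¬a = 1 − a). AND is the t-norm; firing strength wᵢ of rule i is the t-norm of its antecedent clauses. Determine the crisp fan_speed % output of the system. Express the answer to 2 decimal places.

R1 (z=39.0): vacant=0.68, high=0.17; AND[min(a, b)] → w = 0.17
R2 (z=60.4): ¬low=1−0.89=0.11 → w = 0.11
R3 (z=61.0): few=0.06, moderate=0.38; AND[min(a, b)] → w = 0.06
Weighted average = (0.17·39.0 + 0.11·60.4 + 0.06·61.0) / (0.17 + 0.11 + 0.06)
  = 16.9340 / 0.3400 = 49.81

49.81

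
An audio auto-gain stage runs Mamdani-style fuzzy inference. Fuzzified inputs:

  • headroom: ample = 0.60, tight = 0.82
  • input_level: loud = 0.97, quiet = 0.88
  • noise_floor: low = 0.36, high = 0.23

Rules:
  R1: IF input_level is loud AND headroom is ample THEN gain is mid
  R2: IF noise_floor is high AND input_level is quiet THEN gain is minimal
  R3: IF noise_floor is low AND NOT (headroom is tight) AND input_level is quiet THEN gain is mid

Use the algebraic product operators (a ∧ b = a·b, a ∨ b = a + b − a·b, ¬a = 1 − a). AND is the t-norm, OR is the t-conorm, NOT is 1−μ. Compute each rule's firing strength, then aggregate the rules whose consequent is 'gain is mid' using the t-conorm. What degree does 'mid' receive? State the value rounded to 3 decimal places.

0.606

R1: loud=0.97, ample=0.60; AND[a·b] → w = 0.5820
R2: high=0.23, quiet=0.88; AND[a·b] → w = 0.2024
R3: low=0.36, ¬tight=1−0.82=0.18, quiet=0.88; AND[a·b] → w = 0.0570
Rules with consequent 'mid': {R1, R3} → strengths 0.5820, 0.0570
Aggregate via t-conorm [a + b − a·b]: 0.6058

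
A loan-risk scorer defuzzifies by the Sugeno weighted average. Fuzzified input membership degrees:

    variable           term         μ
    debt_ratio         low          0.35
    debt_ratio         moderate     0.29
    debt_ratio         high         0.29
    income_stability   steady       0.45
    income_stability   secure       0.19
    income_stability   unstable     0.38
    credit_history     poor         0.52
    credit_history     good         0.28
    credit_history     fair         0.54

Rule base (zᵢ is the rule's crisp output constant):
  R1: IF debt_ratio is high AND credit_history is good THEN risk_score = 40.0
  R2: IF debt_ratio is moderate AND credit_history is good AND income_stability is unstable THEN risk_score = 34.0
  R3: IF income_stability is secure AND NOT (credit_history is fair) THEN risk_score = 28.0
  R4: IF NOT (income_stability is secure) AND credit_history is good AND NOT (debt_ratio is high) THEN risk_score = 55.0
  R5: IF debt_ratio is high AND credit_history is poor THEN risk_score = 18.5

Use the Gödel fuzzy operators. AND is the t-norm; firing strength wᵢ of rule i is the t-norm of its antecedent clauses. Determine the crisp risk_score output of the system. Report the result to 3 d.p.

35.458

R1 (z=40.0): high=0.29, good=0.28; AND[min(a, b)] → w = 0.28
R2 (z=34.0): moderate=0.29, good=0.28, unstable=0.38; AND[min(a, b)] → w = 0.28
R3 (z=28.0): secure=0.19, ¬fair=1−0.54=0.46; AND[min(a, b)] → w = 0.19
R4 (z=55.0): ¬secure=1−0.19=0.81, good=0.28, ¬high=1−0.29=0.71; AND[min(a, b)] → w = 0.28
R5 (z=18.5): high=0.29, poor=0.52; AND[min(a, b)] → w = 0.29
Weighted average = (0.28·40.0 + 0.28·34.0 + 0.19·28.0 + 0.28·55.0 + 0.29·18.5) / (0.28 + 0.28 + 0.19 + 0.28 + 0.29)
  = 46.8050 / 1.3200 = 35.458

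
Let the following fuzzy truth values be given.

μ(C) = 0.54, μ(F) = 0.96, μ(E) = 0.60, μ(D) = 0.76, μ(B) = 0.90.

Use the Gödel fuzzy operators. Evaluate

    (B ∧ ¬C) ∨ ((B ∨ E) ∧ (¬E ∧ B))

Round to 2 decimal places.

0.46

¬C = 1 − 0.54 = 0.46
B ∧ ¬C = min(a, b) on (0.90, 0.46) = 0.46
B ∨ E = max(a, b) on (0.90, 0.60) = 0.90
¬E = 1 − 0.60 = 0.40
¬E ∧ B = min(a, b) on (0.40, 0.90) = 0.40
(B ∨ E) ∧ (¬E ∧ B) = min(a, b) on (0.90, 0.40) = 0.40
(B ∧ ¬C) ∨ ((B ∨ E) ∧ (¬E ∧ B)) = max(a, b) on (0.46, 0.40) = 0.46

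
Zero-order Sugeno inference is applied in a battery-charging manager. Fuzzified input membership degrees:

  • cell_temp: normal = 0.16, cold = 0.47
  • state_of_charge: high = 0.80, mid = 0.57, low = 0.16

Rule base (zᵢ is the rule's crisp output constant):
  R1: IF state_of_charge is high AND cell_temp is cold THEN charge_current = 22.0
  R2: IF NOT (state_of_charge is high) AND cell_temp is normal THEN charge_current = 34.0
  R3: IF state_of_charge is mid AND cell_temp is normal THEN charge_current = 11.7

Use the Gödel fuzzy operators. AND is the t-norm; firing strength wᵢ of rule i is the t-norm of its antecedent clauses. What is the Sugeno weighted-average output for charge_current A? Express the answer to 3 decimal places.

22.344

R1 (z=22.0): high=0.80, cold=0.47; AND[min(a, b)] → w = 0.47
R2 (z=34.0): ¬high=1−0.80=0.20, normal=0.16; AND[min(a, b)] → w = 0.16
R3 (z=11.7): mid=0.57, normal=0.16; AND[min(a, b)] → w = 0.16
Weighted average = (0.47·22.0 + 0.16·34.0 + 0.16·11.7) / (0.47 + 0.16 + 0.16)
  = 17.6520 / 0.7900 = 22.344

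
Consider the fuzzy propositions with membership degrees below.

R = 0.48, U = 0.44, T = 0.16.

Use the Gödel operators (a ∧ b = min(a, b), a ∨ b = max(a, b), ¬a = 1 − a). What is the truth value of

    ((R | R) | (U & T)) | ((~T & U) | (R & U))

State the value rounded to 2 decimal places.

R | R = max(a, b) on (0.48, 0.48) = 0.48
U & T = min(a, b) on (0.44, 0.16) = 0.16
(R | R) | (U & T) = max(a, b) on (0.48, 0.16) = 0.48
~T = 1 − 0.16 = 0.84
~T & U = min(a, b) on (0.84, 0.44) = 0.44
R & U = min(a, b) on (0.48, 0.44) = 0.44
(~T & U) | (R & U) = max(a, b) on (0.44, 0.44) = 0.44
((R | R) | (U & T)) | ((~T & U) | (R & U)) = max(a, b) on (0.48, 0.44) = 0.48

0.48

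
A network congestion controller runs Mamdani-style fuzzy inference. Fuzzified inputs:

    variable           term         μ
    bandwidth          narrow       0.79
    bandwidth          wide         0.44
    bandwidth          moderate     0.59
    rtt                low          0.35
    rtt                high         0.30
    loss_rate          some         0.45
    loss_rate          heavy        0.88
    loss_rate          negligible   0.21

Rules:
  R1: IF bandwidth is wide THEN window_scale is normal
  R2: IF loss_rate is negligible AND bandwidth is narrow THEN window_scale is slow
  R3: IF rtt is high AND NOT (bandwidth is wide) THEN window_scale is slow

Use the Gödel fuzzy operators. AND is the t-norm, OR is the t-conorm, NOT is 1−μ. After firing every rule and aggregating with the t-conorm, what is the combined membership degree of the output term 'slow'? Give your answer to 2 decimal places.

0.30

R1: wide=0.44 → w = 0.44
R2: negligible=0.21, narrow=0.79; AND[min(a, b)] → w = 0.21
R3: high=0.30, ¬wide=1−0.44=0.56; AND[min(a, b)] → w = 0.30
Rules with consequent 'slow': {R2, R3} → strengths 0.21, 0.30
Aggregate via t-conorm [max(a, b)]: 0.30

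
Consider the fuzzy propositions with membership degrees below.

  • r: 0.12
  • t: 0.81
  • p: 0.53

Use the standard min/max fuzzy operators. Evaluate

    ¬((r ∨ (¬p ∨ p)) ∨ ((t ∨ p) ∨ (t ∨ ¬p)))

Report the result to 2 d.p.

0.19

¬p = 1 − 0.53 = 0.47
¬p ∨ p = max(a, b) on (0.47, 0.53) = 0.53
r ∨ (¬p ∨ p) = max(a, b) on (0.12, 0.53) = 0.53
t ∨ p = max(a, b) on (0.81, 0.53) = 0.81
¬p = 1 − 0.53 = 0.47
t ∨ ¬p = max(a, b) on (0.81, 0.47) = 0.81
(t ∨ p) ∨ (t ∨ ¬p) = max(a, b) on (0.81, 0.81) = 0.81
(r ∨ (¬p ∨ p)) ∨ ((t ∨ p) ∨ (t ∨ ¬p)) = max(a, b) on (0.53, 0.81) = 0.81
¬((r ∨ (¬p ∨ p)) ∨ ((t ∨ p) ∨ (t ∨ ¬p))) = 1 − 0.81 = 0.19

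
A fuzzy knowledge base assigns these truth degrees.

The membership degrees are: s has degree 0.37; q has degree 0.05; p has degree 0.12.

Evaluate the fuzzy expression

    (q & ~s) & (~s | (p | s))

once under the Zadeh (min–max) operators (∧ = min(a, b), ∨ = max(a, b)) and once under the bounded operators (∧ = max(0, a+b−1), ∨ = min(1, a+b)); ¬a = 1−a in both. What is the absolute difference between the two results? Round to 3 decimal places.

0.050

Under Zadeh (min–max):
  ~s = 1 − 0.37 = 0.63
  q & ~s = min(a, b) on (0.05, 0.63) = 0.05
  ~s = 1 − 0.37 = 0.63
  p | s = max(a, b) on (0.12, 0.37) = 0.37
  ~s | (p | s) = max(a, b) on (0.63, 0.37) = 0.63
  (q & ~s) & (~s | (p | s)) = min(a, b) on (0.05, 0.63) = 0.05
  → value = 0.0500
Under bounded:
  ~s = 1 − 0.37 = 0.63
  q & ~s = max(0, a+b−1) on (0.05, 0.63) = 0.00
  ~s = 1 − 0.37 = 0.63
  p | s = min(1, a+b) on (0.12, 0.37) = 0.49
  ~s | (p | s) = min(1, a+b) on (0.63, 0.49) = 1.00
  (q & ~s) & (~s | (p | s)) = max(0, a+b−1) on (0.00, 1.00) = 0.00
  → value = 0.0000
|0.0500 − 0.0000| = 0.050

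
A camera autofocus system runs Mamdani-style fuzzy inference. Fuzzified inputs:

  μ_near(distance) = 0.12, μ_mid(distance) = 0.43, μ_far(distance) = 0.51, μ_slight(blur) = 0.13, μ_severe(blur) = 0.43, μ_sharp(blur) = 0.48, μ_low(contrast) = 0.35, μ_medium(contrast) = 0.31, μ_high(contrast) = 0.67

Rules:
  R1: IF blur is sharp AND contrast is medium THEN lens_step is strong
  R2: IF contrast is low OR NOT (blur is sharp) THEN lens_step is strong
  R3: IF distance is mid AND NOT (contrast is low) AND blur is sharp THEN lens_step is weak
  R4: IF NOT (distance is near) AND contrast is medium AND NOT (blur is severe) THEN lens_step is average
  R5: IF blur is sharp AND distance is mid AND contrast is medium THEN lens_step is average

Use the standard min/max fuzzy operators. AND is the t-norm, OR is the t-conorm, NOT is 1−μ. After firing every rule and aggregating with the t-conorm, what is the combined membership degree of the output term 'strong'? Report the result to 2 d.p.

R1: sharp=0.48, medium=0.31; AND[min(a, b)] → w = 0.31
R2: low=0.35, ¬sharp=1−0.48=0.52; OR[max(a, b)] → w = 0.52
R3: mid=0.43, ¬low=1−0.35=0.65, sharp=0.48; AND[min(a, b)] → w = 0.43
R4: ¬near=1−0.12=0.88, medium=0.31, ¬severe=1−0.43=0.57; AND[min(a, b)] → w = 0.31
R5: sharp=0.48, mid=0.43, medium=0.31; AND[min(a, b)] → w = 0.31
Rules with consequent 'strong': {R1, R2} → strengths 0.31, 0.52
Aggregate via t-conorm [max(a, b)]: 0.52

0.52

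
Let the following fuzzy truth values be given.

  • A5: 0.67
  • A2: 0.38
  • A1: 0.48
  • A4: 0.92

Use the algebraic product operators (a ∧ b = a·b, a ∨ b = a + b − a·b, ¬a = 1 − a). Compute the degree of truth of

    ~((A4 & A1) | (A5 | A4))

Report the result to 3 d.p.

0.015

A4 & A1 = a·b on (0.9200, 0.4800) = 0.4416
A5 | A4 = a + b − a·b on (0.6700, 0.9200) = 0.9736
(A4 & A1) | (A5 | A4) = a + b − a·b on (0.4416, 0.9736) = 0.9853
~((A4 & A1) | (A5 | A4)) = 1 − 0.9853 = 0.0147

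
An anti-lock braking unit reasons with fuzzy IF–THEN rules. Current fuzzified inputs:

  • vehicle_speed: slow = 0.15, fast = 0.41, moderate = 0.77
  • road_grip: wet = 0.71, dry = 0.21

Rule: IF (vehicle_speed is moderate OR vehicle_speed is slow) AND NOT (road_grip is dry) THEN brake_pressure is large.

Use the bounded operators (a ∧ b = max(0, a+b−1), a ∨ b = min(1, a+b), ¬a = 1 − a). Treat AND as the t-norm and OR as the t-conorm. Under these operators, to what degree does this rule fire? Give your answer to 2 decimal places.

0.71

firing strength: (moderate=0.77 OR slow=0.15) = 0.92; AND[max(0, a+b−1)] with ¬dry=1−0.21=0.79 → w = 0.71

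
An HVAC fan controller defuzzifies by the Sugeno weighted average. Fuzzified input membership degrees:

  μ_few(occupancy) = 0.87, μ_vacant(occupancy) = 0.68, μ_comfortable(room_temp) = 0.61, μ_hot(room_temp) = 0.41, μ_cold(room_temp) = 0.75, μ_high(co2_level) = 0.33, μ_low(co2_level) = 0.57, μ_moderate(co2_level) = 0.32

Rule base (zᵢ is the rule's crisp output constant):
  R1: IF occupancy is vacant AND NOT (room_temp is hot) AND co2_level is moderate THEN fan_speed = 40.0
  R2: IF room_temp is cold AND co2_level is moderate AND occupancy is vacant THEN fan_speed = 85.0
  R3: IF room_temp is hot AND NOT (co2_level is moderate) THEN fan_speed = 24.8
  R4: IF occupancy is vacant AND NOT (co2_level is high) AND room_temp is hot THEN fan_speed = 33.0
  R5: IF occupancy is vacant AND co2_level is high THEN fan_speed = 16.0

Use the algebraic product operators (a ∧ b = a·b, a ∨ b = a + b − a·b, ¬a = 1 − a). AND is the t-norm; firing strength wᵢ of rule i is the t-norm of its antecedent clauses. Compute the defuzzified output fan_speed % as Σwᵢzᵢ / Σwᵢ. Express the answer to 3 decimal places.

R1 (z=40.0): vacant=0.68, ¬hot=1−0.41=0.59, moderate=0.32; AND[a·b] → w = 0.1284
R2 (z=85.0): cold=0.75, moderate=0.32, vacant=0.68; AND[a·b] → w = 0.1632
R3 (z=24.8): hot=0.41, ¬moderate=1−0.32=0.68; AND[a·b] → w = 0.2788
R4 (z=33.0): vacant=0.68, ¬high=1−0.33=0.67, hot=0.41; AND[a·b] → w = 0.1868
R5 (z=16.0): vacant=0.68, high=0.33; AND[a·b] → w = 0.2244
Weighted average = (0.1284·40.0 + 0.1632·85.0 + 0.2788·24.8 + 0.1868·33.0 + 0.2244·16.0) / (0.1284 + 0.1632 + 0.2788 + 0.1868 + 0.2244)
  = 35.6763 / 0.9816 = 36.346

36.346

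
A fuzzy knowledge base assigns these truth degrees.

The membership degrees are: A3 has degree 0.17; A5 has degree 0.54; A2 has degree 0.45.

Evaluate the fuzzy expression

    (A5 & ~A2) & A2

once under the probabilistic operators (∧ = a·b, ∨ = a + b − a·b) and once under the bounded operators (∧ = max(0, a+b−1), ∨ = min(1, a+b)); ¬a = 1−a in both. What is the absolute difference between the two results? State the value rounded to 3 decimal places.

0.134

Under probabilistic:
  ~A2 = 1 − 0.4500 = 0.5500
  A5 & ~A2 = a·b on (0.5400, 0.5500) = 0.2970
  (A5 & ~A2) & A2 = a·b on (0.2970, 0.4500) = 0.1337
  → value = 0.1337
Under bounded:
  ~A2 = 1 − 0.45 = 0.55
  A5 & ~A2 = max(0, a+b−1) on (0.54, 0.55) = 0.09
  (A5 & ~A2) & A2 = max(0, a+b−1) on (0.09, 0.45) = 0.00
  → value = 0.0000
|0.1337 − 0.0000| = 0.134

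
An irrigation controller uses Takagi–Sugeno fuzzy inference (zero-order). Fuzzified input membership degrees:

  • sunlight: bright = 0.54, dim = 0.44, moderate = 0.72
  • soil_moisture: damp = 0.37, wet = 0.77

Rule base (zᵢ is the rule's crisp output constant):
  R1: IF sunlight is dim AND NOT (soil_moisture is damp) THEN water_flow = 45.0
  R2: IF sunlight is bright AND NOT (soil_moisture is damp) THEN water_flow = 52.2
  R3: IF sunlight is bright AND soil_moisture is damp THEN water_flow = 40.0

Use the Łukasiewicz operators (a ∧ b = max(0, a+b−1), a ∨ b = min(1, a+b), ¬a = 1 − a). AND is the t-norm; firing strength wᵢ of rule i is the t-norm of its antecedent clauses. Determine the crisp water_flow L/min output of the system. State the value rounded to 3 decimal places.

50.100

R1 (z=45.0): dim=0.44, ¬damp=1−0.37=0.63; AND[max(0, a+b−1)] → w = 0.07
R2 (z=52.2): bright=0.54, ¬damp=1−0.37=0.63; AND[max(0, a+b−1)] → w = 0.17
R3 (z=40.0): bright=0.54, damp=0.37; AND[max(0, a+b−1)] → w = 0.00
Weighted average = (0.07·45.0 + 0.17·52.2 + 0.00·40.0) / (0.07 + 0.17 + 0.00)
  = 12.0240 / 0.2400 = 50.100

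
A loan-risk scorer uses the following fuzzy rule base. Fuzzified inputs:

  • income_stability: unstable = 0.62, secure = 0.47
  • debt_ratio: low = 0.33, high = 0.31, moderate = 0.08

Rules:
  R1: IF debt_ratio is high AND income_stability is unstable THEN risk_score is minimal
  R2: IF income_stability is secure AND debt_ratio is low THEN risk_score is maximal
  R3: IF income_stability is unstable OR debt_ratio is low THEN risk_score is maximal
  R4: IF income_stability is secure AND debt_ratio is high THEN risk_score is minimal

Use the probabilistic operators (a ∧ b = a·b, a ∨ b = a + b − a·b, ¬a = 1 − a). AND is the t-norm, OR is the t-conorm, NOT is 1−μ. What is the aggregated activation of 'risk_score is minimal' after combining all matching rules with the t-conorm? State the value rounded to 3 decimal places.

R1: high=0.31, unstable=0.62; AND[a·b] → w = 0.1922
R2: secure=0.47, low=0.33; AND[a·b] → w = 0.1551
R3: unstable=0.62, low=0.33; OR[a + b − a·b] → w = 0.7454
R4: secure=0.47, high=0.31; AND[a·b] → w = 0.1457
Rules with consequent 'minimal': {R1, R4} → strengths 0.1922, 0.1457
Aggregate via t-conorm [a + b − a·b]: 0.3099

0.310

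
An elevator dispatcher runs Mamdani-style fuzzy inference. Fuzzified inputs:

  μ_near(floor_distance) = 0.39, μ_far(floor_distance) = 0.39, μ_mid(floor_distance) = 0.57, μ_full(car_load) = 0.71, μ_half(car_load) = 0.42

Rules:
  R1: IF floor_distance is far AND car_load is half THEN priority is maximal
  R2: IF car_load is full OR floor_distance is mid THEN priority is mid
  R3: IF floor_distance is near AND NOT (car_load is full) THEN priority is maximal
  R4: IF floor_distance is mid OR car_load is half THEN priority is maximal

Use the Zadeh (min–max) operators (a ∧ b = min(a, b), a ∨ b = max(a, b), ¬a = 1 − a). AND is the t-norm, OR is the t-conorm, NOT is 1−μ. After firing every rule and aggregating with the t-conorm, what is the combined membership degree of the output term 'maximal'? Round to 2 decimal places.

0.57

R1: far=0.39, half=0.42; AND[min(a, b)] → w = 0.39
R2: full=0.71, mid=0.57; OR[max(a, b)] → w = 0.71
R3: near=0.39, ¬full=1−0.71=0.29; AND[min(a, b)] → w = 0.29
R4: mid=0.57, half=0.42; OR[max(a, b)] → w = 0.57
Rules with consequent 'maximal': {R1, R3, R4} → strengths 0.39, 0.29, 0.57
Aggregate via t-conorm [max(a, b)]: 0.57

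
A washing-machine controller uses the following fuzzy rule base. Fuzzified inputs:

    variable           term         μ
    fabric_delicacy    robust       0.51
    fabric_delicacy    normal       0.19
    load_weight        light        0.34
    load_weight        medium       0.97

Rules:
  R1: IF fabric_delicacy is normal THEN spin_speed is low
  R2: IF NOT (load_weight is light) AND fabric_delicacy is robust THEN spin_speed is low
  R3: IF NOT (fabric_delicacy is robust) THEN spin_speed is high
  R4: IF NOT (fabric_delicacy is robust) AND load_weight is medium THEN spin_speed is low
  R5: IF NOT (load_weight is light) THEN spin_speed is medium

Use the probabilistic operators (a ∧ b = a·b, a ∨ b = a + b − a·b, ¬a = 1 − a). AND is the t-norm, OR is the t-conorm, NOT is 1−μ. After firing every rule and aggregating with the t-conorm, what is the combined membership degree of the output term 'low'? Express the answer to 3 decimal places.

R1: normal=0.19 → w = 0.1900
R2: ¬light=1−0.34=0.66, robust=0.51; AND[a·b] → w = 0.3366
R3: ¬robust=1−0.51=0.49 → w = 0.4900
R4: ¬robust=1−0.51=0.49, medium=0.97; AND[a·b] → w = 0.4753
R5: ¬light=1−0.34=0.66 → w = 0.6600
Rules with consequent 'low': {R1, R2, R4} → strengths 0.1900, 0.3366, 0.4753
Aggregate via t-conorm [a + b − a·b]: 0.7181

0.718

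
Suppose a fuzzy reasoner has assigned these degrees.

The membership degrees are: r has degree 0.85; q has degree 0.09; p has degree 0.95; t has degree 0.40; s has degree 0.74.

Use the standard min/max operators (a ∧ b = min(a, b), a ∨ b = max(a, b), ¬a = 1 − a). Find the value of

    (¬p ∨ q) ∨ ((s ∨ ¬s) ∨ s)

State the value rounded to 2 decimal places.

0.74

¬p = 1 − 0.95 = 0.05
¬p ∨ q = max(a, b) on (0.05, 0.09) = 0.09
¬s = 1 − 0.74 = 0.26
s ∨ ¬s = max(a, b) on (0.74, 0.26) = 0.74
(s ∨ ¬s) ∨ s = max(a, b) on (0.74, 0.74) = 0.74
(¬p ∨ q) ∨ ((s ∨ ¬s) ∨ s) = max(a, b) on (0.09, 0.74) = 0.74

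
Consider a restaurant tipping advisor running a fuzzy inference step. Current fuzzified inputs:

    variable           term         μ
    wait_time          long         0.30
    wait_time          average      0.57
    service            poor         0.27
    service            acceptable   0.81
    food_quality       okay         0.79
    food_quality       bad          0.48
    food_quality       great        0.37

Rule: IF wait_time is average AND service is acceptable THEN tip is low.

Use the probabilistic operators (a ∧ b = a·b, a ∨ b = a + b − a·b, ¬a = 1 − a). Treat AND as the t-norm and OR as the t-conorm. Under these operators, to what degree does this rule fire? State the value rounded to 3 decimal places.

firing strength: average=0.57, acceptable=0.81; AND[a·b] → w = 0.4617

0.462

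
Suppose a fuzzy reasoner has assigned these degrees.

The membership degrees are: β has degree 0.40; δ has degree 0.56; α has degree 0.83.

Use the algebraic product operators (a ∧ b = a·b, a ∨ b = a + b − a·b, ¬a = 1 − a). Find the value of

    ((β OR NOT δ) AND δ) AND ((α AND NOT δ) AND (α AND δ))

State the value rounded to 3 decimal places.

NOT δ = 1 − 0.5600 = 0.4400
β OR NOT δ = a + b − a·b on (0.4000, 0.4400) = 0.6640
(β OR NOT δ) AND δ = a·b on (0.6640, 0.5600) = 0.3718
NOT δ = 1 − 0.5600 = 0.4400
α AND NOT δ = a·b on (0.8300, 0.4400) = 0.3652
α AND δ = a·b on (0.8300, 0.5600) = 0.4648
(α AND NOT δ) AND (α AND δ) = a·b on (0.3652, 0.4648) = 0.1697
((β OR NOT δ) AND δ) AND ((α AND NOT δ) AND (α AND δ)) = a·b on (0.3718, 0.1697) = 0.0631

0.063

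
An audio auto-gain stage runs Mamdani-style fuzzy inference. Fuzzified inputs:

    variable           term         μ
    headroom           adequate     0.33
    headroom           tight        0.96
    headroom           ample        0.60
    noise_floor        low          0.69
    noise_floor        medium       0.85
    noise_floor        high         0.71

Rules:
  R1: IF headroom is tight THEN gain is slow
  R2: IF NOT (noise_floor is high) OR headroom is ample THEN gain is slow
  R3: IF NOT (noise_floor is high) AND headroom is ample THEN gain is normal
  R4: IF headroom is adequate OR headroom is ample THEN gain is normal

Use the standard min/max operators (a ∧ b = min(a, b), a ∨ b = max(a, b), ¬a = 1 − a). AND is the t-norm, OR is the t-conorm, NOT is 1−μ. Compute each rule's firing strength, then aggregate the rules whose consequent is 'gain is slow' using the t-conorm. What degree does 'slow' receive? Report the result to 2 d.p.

R1: tight=0.96 → w = 0.96
R2: ¬high=1−0.71=0.29, ample=0.60; OR[max(a, b)] → w = 0.60
R3: ¬high=1−0.71=0.29, ample=0.60; AND[min(a, b)] → w = 0.29
R4: adequate=0.33, ample=0.60; OR[max(a, b)] → w = 0.60
Rules with consequent 'slow': {R1, R2} → strengths 0.96, 0.60
Aggregate via t-conorm [max(a, b)]: 0.96

0.96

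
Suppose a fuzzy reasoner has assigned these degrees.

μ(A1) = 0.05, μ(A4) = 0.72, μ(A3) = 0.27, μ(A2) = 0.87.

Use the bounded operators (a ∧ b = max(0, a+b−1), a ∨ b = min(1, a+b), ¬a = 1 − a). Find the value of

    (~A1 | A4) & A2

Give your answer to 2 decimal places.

0.87

~A1 = 1 − 0.05 = 0.95
~A1 | A4 = min(1, a+b) on (0.95, 0.72) = 1.00
(~A1 | A4) & A2 = max(0, a+b−1) on (1.00, 0.87) = 0.87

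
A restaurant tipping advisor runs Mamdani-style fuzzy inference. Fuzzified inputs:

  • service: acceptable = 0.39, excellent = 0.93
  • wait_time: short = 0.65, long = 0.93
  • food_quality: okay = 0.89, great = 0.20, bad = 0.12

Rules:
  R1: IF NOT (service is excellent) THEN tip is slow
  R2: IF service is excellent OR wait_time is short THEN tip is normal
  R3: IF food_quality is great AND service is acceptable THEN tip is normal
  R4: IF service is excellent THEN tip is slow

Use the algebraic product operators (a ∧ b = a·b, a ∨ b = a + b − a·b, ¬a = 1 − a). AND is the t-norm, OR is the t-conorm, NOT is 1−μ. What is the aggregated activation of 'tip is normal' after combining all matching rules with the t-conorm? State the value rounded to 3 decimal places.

R1: ¬excellent=1−0.93=0.07 → w = 0.0700
R2: excellent=0.93, short=0.65; OR[a + b − a·b] → w = 0.9755
R3: great=0.20, acceptable=0.39; AND[a·b] → w = 0.0780
R4: excellent=0.93 → w = 0.9300
Rules with consequent 'normal': {R2, R3} → strengths 0.9755, 0.0780
Aggregate via t-conorm [a + b − a·b]: 0.9774

0.977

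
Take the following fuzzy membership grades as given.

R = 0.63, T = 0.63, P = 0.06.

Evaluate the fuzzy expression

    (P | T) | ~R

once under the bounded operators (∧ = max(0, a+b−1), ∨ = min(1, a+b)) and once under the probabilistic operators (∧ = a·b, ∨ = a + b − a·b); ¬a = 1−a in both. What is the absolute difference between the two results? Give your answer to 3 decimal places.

0.219

Under bounded:
  P | T = min(1, a+b) on (0.06, 0.63) = 0.69
  ~R = 1 − 0.63 = 0.37
  (P | T) | ~R = min(1, a+b) on (0.69, 0.37) = 1.00
  → value = 1.0000
Under probabilistic:
  P | T = a + b − a·b on (0.0600, 0.6300) = 0.6522
  ~R = 1 − 0.6300 = 0.3700
  (P | T) | ~R = a + b − a·b on (0.6522, 0.3700) = 0.7809
  → value = 0.7809
|1.0000 − 0.7809| = 0.219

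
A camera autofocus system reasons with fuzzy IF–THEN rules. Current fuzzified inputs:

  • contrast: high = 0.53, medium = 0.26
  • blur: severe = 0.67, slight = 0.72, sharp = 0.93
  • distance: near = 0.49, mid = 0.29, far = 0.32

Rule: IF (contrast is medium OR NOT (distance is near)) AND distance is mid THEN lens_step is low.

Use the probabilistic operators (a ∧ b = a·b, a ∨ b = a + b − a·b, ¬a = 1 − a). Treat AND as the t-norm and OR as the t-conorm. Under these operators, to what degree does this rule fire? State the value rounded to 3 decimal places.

0.185

firing strength: (medium=0.26 OR ¬near=1−0.49=0.51) = 0.6374; AND[a·b] with mid=0.29 → w = 0.1848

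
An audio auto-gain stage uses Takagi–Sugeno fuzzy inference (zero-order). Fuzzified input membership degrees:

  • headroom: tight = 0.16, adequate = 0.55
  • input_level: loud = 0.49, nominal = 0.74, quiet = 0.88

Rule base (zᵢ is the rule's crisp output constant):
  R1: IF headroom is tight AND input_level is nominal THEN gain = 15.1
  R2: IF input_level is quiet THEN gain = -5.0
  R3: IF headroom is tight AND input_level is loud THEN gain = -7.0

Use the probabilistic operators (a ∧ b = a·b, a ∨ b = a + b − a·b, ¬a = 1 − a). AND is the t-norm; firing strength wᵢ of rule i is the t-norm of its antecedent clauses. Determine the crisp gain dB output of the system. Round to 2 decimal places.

-2.94

R1 (z=15.1): tight=0.16, nominal=0.74; AND[a·b] → w = 0.1184
R2 (z=-5.0): quiet=0.88 → w = 0.8800
R3 (z=-7.0): tight=0.16, loud=0.49; AND[a·b] → w = 0.0784
Weighted average = (0.1184·15.1 + 0.8800·-5.0 + 0.0784·-7.0) / (0.1184 + 0.8800 + 0.0784)
  = -3.1610 / 1.0768 = -2.94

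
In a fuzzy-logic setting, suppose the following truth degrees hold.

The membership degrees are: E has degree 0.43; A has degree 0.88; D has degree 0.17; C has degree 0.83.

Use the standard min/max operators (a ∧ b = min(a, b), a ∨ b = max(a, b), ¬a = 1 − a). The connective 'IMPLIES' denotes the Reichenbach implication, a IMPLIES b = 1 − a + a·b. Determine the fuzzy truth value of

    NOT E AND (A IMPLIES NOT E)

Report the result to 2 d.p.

0.57

NOT E = 1 − 0.43 = 0.57
NOT E = 1 − 0.43 = 0.57
A IMPLIES NOT E  [Reichenbach: 1 − a + a·b] with a=0.88, b=0.57 → 0.62
NOT E AND (A IMPLIES NOT E) = min(a, b) on (0.57, 0.62) = 0.57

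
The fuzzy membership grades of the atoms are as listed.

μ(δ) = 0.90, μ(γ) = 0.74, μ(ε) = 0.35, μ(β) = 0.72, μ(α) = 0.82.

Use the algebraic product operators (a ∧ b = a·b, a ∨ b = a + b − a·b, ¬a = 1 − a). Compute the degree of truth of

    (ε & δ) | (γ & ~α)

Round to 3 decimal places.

0.406

ε & δ = a·b on (0.3500, 0.9000) = 0.3150
~α = 1 − 0.8200 = 0.1800
γ & ~α = a·b on (0.7400, 0.1800) = 0.1332
(ε & δ) | (γ & ~α) = a + b − a·b on (0.3150, 0.1332) = 0.4062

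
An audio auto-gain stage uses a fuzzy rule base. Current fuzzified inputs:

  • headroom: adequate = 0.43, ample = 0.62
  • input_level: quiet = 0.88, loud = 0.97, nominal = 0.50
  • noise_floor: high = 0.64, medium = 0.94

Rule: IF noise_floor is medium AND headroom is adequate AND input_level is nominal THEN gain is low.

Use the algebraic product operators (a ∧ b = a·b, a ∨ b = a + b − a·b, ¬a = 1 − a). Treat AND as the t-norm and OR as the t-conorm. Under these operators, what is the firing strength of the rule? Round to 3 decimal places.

0.202

firing strength: medium=0.94, adequate=0.43, nominal=0.50; AND[a·b] → w = 0.2021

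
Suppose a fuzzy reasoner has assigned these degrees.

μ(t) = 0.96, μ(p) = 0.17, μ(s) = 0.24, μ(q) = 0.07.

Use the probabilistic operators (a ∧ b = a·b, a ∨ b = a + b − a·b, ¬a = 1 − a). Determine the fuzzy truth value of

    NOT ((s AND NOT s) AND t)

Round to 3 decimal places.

0.825

NOT s = 1 − 0.2400 = 0.7600
s AND NOT s = a·b on (0.2400, 0.7600) = 0.1824
(s AND NOT s) AND t = a·b on (0.1824, 0.9600) = 0.1751
NOT ((s AND NOT s) AND t) = 1 − 0.1751 = 0.8249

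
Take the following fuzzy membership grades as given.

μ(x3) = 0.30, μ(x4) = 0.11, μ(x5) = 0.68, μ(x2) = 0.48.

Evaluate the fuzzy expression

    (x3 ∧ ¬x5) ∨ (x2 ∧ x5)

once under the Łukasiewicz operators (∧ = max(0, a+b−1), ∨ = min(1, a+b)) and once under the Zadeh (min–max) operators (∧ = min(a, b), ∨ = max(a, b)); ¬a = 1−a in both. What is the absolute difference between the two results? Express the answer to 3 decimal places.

Under Łukasiewicz:
  ¬x5 = 1 − 0.68 = 0.32
  x3 ∧ ¬x5 = max(0, a+b−1) on (0.30, 0.32) = 0.00
  x2 ∧ x5 = max(0, a+b−1) on (0.48, 0.68) = 0.16
  (x3 ∧ ¬x5) ∨ (x2 ∧ x5) = min(1, a+b) on (0.00, 0.16) = 0.16
  → value = 0.1600
Under Zadeh (min–max):
  ¬x5 = 1 − 0.68 = 0.32
  x3 ∧ ¬x5 = min(a, b) on (0.30, 0.32) = 0.30
  x2 ∧ x5 = min(a, b) on (0.48, 0.68) = 0.48
  (x3 ∧ ¬x5) ∨ (x2 ∧ x5) = max(a, b) on (0.30, 0.48) = 0.48
  → value = 0.4800
|0.1600 − 0.4800| = 0.320

0.320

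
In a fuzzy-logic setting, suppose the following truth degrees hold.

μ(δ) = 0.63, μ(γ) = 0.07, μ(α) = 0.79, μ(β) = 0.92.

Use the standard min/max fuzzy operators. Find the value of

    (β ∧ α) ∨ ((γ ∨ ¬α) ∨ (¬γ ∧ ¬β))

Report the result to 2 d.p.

β ∧ α = min(a, b) on (0.92, 0.79) = 0.79
¬α = 1 − 0.79 = 0.21
γ ∨ ¬α = max(a, b) on (0.07, 0.21) = 0.21
¬γ = 1 − 0.07 = 0.93
¬β = 1 − 0.92 = 0.08
¬γ ∧ ¬β = min(a, b) on (0.93, 0.08) = 0.08
(γ ∨ ¬α) ∨ (¬γ ∧ ¬β) = max(a, b) on (0.21, 0.08) = 0.21
(β ∧ α) ∨ ((γ ∨ ¬α) ∨ (¬γ ∧ ¬β)) = max(a, b) on (0.79, 0.21) = 0.79

0.79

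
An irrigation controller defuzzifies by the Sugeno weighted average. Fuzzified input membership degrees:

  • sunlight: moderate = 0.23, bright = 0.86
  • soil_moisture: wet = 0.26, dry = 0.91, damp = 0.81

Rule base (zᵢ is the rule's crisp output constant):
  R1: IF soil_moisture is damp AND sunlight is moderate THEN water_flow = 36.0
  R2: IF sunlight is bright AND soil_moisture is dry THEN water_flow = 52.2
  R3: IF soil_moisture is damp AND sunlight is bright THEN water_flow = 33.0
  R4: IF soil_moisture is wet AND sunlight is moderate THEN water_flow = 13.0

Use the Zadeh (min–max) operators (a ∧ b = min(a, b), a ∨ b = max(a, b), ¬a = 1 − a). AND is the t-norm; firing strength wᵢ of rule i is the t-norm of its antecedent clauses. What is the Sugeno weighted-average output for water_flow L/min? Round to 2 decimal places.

R1 (z=36.0): damp=0.81, moderate=0.23; AND[min(a, b)] → w = 0.23
R2 (z=52.2): bright=0.86, dry=0.91; AND[min(a, b)] → w = 0.86
R3 (z=33.0): damp=0.81, bright=0.86; AND[min(a, b)] → w = 0.81
R4 (z=13.0): wet=0.26, moderate=0.23; AND[min(a, b)] → w = 0.23
Weighted average = (0.23·36.0 + 0.86·52.2 + 0.81·33.0 + 0.23·13.0) / (0.23 + 0.86 + 0.81 + 0.23)
  = 82.8920 / 2.1300 = 38.92

38.92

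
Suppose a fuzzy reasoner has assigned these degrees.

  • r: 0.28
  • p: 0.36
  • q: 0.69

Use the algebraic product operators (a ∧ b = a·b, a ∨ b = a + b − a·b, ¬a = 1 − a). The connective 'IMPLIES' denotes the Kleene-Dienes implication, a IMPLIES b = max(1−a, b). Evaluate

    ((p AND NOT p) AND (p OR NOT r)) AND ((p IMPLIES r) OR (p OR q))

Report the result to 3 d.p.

NOT p = 1 − 0.3600 = 0.6400
p AND NOT p = a·b on (0.3600, 0.6400) = 0.2304
NOT r = 1 − 0.2800 = 0.7200
p OR NOT r = a + b − a·b on (0.3600, 0.7200) = 0.8208
(p AND NOT p) AND (p OR NOT r) = a·b on (0.2304, 0.8208) = 0.1891
p IMPLIES r  [Kleene-Dienes: max(1−a, b)] with a=0.3600, b=0.2800 → 0.6400
p OR q = a + b − a·b on (0.3600, 0.6900) = 0.8016
(p IMPLIES r) OR (p OR q) = a + b − a·b on (0.6400, 0.8016) = 0.9286
((p AND NOT p) AND (p OR NOT r)) AND ((p IMPLIES r) OR (p OR q)) = a·b on (0.1891, 0.9286) = 0.1756

0.176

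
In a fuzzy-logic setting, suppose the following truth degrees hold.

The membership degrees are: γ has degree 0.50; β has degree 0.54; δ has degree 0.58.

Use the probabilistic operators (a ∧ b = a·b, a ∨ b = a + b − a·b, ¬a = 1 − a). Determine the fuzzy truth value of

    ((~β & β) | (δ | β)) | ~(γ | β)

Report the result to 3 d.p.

0.888

~β = 1 − 0.5400 = 0.4600
~β & β = a·b on (0.4600, 0.5400) = 0.2484
δ | β = a + b − a·b on (0.5800, 0.5400) = 0.8068
(~β & β) | (δ | β) = a + b − a·b on (0.2484, 0.8068) = 0.8548
γ | β = a + b − a·b on (0.5000, 0.5400) = 0.7700
~(γ | β) = 1 − 0.7700 = 0.2300
((~β & β) | (δ | β)) | ~(γ | β) = a + b − a·b on (0.8548, 0.2300) = 0.8882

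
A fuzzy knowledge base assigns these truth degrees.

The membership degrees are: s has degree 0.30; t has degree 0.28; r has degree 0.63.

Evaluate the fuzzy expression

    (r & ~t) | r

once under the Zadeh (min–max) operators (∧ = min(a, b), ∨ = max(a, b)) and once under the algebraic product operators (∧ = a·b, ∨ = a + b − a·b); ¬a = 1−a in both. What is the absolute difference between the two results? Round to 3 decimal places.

Under Zadeh (min–max):
  ~t = 1 − 0.28 = 0.72
  r & ~t = min(a, b) on (0.63, 0.72) = 0.63
  (r & ~t) | r = max(a, b) on (0.63, 0.63) = 0.63
  → value = 0.6300
Under algebraic product:
  ~t = 1 − 0.2800 = 0.7200
  r & ~t = a·b on (0.6300, 0.7200) = 0.4536
  (r & ~t) | r = a + b − a·b on (0.4536, 0.6300) = 0.7978
  → value = 0.7978
|0.6300 − 0.7978| = 0.168

0.168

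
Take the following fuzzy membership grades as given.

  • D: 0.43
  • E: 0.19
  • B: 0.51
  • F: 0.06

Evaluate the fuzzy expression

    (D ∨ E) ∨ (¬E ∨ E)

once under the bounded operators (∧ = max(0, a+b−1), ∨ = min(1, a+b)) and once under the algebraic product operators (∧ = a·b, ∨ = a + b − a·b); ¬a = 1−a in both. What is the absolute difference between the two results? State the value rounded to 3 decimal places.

Under bounded:
  D ∨ E = min(1, a+b) on (0.43, 0.19) = 0.62
  ¬E = 1 − 0.19 = 0.81
  ¬E ∨ E = min(1, a+b) on (0.81, 0.19) = 1.00
  (D ∨ E) ∨ (¬E ∨ E) = min(1, a+b) on (0.62, 1.00) = 1.00
  → value = 1.0000
Under algebraic product:
  D ∨ E = a + b − a·b on (0.4300, 0.1900) = 0.5383
  ¬E = 1 − 0.1900 = 0.8100
  ¬E ∨ E = a + b − a·b on (0.8100, 0.1900) = 0.8461
  (D ∨ E) ∨ (¬E ∨ E) = a + b − a·b on (0.5383, 0.8461) = 0.9289
  → value = 0.9289
|1.0000 − 0.9289| = 0.071

0.071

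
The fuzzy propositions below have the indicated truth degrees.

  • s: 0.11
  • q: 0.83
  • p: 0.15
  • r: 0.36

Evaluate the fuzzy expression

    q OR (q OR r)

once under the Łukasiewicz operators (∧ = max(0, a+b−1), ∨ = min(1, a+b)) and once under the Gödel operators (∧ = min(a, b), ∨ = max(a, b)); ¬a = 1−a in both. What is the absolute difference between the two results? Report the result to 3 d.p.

Under Łukasiewicz:
  q OR r = min(1, a+b) on (0.83, 0.36) = 1.00
  q OR (q OR r) = min(1, a+b) on (0.83, 1.00) = 1.00
  → value = 1.0000
Under Gödel:
  q OR r = max(a, b) on (0.83, 0.36) = 0.83
  q OR (q OR r) = max(a, b) on (0.83, 0.83) = 0.83
  → value = 0.8300
|1.0000 − 0.8300| = 0.170

0.170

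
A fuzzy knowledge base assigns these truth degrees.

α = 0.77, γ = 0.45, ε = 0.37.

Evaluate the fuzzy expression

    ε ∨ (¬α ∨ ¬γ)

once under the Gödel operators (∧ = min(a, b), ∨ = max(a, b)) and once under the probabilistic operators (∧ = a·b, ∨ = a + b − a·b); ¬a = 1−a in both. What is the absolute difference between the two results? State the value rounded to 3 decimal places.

0.232

Under Gödel:
  ¬α = 1 − 0.77 = 0.23
  ¬γ = 1 − 0.45 = 0.55
  ¬α ∨ ¬γ = max(a, b) on (0.23, 0.55) = 0.55
  ε ∨ (¬α ∨ ¬γ) = max(a, b) on (0.37, 0.55) = 0.55
  → value = 0.5500
Under probabilistic:
  ¬α = 1 − 0.7700 = 0.2300
  ¬γ = 1 − 0.4500 = 0.5500
  ¬α ∨ ¬γ = a + b − a·b on (0.2300, 0.5500) = 0.6535
  ε ∨ (¬α ∨ ¬γ) = a + b − a·b on (0.3700, 0.6535) = 0.7817
  → value = 0.7817
|0.5500 − 0.7817| = 0.232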